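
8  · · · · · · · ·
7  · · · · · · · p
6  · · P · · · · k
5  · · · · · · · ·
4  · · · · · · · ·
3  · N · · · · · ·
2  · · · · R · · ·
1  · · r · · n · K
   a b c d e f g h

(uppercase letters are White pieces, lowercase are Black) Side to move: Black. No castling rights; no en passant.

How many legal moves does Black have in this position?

Black to move; king on h6.
In check: no.
Legal moves: Kg7, Kg6, Kh5, Kg5, Ng3+, Ne3+, Nh2+, Nd2+, Rxc6, Rc5, Rc4, Rc3, Rc2, Re1, Rd1, Rb1, Ra1.
Count: 17.

17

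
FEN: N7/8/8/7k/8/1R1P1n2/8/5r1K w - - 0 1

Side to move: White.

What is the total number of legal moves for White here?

White to move; king on h1.
In check: yes, from the black rook on f1.
Legal moves: Kg2.
Count: 1.

1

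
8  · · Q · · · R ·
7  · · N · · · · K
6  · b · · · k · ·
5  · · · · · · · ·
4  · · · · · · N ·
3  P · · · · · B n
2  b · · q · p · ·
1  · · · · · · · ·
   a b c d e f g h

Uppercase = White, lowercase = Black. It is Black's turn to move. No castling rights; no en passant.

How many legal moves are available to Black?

Black to move; king on f6.
In check: yes, from the white knight on g4.
Legal moves: Kf7, Ke7.
Count: 2.

2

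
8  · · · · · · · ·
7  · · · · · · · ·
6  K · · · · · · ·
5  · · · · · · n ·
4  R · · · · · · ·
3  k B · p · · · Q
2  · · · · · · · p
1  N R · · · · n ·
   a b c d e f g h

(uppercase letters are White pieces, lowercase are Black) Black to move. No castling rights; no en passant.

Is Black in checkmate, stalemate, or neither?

Black to move; black king on a3.
In check: yes, from the white rook on a4.
King squares — a2: attacked by Bb3; b2: attacked by Rb1; b3: attacked by Na1; a4: attacked by Bb3; b4: attacked by Ra4.
Legal moves for Black: none.
In check with no legal moves → checkmate.

checkmate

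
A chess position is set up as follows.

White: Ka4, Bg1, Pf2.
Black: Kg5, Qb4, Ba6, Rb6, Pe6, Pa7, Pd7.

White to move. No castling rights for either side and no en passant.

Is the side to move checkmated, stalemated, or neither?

White to move; white king on a4.
In check: yes, from the black queen on b4.
King squares — a3: attacked by Qb4; b3: attacked by Qb4; b4: attacked by Rb6; a5: attacked by Qb4; b5: attacked by Qb4.
Legal moves for White: none.
In check with no legal moves → checkmate.

checkmate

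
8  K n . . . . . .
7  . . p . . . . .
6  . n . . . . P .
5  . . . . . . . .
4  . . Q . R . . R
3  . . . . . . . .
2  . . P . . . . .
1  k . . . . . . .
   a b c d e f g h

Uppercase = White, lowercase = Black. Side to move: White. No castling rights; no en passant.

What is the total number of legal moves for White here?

White to move; king on a8.
In check: yes, from the black knight on b6.
Legal moves: Kxb8, Kb7, Ka7.
Count: 3.

3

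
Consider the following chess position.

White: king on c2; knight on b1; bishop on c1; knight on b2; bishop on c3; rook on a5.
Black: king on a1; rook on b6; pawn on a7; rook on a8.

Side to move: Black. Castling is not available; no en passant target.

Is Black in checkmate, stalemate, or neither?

Black to move; black king on a1.
In check: yes, from the white rook on a5.
King squares — b1: attacked by Kc2; a2: attacked by Ra5; b2: attacked by Bc1.
Legal moves for Black: none.
In check with no legal moves → checkmate.

checkmate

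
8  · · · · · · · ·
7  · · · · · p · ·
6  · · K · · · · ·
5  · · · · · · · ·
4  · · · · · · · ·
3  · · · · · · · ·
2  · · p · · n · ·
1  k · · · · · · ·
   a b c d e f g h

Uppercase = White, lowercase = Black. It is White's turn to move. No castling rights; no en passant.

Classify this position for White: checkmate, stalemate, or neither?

neither

White to move; white king on c6.
In check: no.
Legal moves for White: Kd7, Kc7, Kb7, Kd6, Kb6, Kd5, Kc5, Kb5.
White has 8 legal moves and is not in check → neither.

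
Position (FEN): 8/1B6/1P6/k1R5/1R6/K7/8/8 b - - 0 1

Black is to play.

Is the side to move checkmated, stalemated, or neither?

checkmate

Black to move; black king on a5.
In check: yes, from the white rook on c5.
King squares — a4: attacked by Ka3; b4: attacked by Ka3; b5: attacked by Rb4; a6: attacked by Bb7; b6: attacked by Rb4.
Legal moves for Black: none.
In check with no legal moves → checkmate.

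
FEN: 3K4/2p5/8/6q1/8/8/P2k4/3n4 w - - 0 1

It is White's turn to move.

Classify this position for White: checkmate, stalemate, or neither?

neither

White to move; white king on d8.
In check: yes, from the black queen on g5.
King squares — c7: available; d7: available; e7: attacked by Qg5; c8: available; e8: available.
Legal moves for White: Ke8, Kc8, Kd7, Kxc7.
White is in check but has 4 legal moves → neither.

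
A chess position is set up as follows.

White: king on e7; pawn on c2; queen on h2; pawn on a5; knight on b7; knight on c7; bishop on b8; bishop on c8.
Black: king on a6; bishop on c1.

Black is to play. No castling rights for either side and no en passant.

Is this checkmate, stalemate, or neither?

Black to move; black king on a6.
In check: yes, from the white knight on c7.
King squares — a5: attacked by Nb7; b5: attacked by Nc7; b6: attacked by Pa5; a7: attacked by Bb8; b7: attacked by Bc8.
Legal moves for Black: none.
In check with no legal moves → checkmate.

checkmate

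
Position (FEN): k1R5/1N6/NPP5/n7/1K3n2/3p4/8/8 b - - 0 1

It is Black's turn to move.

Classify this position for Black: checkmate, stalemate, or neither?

checkmate

Black to move; black king on a8.
In check: yes, from the white rook on c8.
King squares — a7: attacked by Pb6; b7: attacked by Pc6; b8: attacked by Na6.
Legal moves for Black: none.
In check with no legal moves → checkmate.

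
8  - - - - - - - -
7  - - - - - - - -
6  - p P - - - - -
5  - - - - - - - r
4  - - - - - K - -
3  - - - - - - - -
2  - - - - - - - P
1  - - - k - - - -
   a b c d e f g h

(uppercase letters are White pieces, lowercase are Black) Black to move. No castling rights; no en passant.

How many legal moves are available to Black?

19

Black to move; king on d1.
In check: no.
Legal moves: Rh8, Rh7, Rh6, Rg5, Rf5+, Re5, Rd5, Rc5, Rb5, Ra5, Rh4+, Rh3, Rxh2, Ke2, Kd2, Kc2, Ke1, Kc1, b5.
Count: 19.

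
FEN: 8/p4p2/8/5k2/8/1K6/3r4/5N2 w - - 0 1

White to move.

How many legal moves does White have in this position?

White to move; king on b3.
In check: no.
Legal moves: Kc4, Kb4, Ka4, Kc3, Ka3, Ng3+, Ne3+, Nh2, Nxd2.
Count: 9.

9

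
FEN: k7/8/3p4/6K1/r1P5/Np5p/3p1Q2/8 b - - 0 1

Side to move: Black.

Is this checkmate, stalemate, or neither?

Black to move; black king on a8.
In check: no.
Legal moves for Black: Kb8, Kb7, Ra7, Ra6, Ra5+, Rxc4, Rb4, Rxa3, d5, h2, b2, d1=Q, d1=R, d1=B, d1=N.
Black has 15 legal moves and is not in check → neither.

neither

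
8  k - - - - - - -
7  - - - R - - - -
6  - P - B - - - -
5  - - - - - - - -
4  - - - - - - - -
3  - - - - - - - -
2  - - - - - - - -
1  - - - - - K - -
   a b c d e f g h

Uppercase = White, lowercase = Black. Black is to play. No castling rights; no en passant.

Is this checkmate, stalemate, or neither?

Black to move; black king on a8.
In check: no.
King squares — a7: attacked by Pb6; b7: attacked by Rd7; b8: attacked by Bd6.
Legal moves for Black: none.
Not in check and no legal moves → stalemate.

stalemate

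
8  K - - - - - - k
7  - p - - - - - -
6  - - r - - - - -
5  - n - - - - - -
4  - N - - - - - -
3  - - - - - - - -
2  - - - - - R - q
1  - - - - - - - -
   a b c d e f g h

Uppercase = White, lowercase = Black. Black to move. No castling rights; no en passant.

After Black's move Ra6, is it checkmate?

After Ra6: white king on a8; in check: yes, from the black rook on a6.
White has 2 legal replies: Kxb7, Nxa6.
In check but a legal move exists → not checkmate.

no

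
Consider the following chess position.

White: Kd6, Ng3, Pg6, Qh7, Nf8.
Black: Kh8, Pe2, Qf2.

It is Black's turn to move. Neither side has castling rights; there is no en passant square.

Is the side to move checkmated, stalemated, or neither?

Black to move; black king on h8.
In check: yes, from the white queen on h7.
King squares — g7: attacked by Qh7; h7: attacked by Pg6; g8: attacked by Qh7.
Legal moves for Black: none.
In check with no legal moves → checkmate.

checkmate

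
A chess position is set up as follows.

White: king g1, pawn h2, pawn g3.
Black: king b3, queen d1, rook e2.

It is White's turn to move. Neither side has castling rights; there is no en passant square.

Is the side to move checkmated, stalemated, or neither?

checkmate

White to move; white king on g1.
In check: yes, from the black queen on d1.
King squares — f1: attacked by Qd1; h1: attacked by Qd1; f2: attacked by Re2; g2: attacked by Re2; h2: own pawn.
Legal moves for White: none.
In check with no legal moves → checkmate.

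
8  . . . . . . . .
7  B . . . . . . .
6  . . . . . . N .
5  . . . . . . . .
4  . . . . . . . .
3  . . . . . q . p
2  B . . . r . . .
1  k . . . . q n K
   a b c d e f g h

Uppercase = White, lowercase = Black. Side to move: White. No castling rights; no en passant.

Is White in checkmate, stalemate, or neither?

checkmate

White to move; white king on h1.
In check: yes, from the black queen on f3.
King squares — g1: attacked by Qf1; g2: attacked by Qf1; h2: attacked by Re2.
Legal moves for White: none.
In check with no legal moves → checkmate.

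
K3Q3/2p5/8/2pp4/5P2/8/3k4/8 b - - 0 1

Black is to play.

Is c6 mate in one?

no

After c6: white king on a8; in check: no.
White is not in check, so this cannot be checkmate.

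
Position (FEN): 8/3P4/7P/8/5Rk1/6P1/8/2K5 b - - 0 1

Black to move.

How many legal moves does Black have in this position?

Black to move; king on g4.
In check: yes, from the white rook on f4.
Legal moves: Kh5, Kg5, Kh3, Kxg3.
Count: 4.

4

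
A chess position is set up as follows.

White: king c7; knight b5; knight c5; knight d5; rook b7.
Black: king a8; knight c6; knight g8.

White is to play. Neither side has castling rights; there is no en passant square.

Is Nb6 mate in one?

After Nb6: black king on a8; in check: yes, from the white knight on b6.
King squares — a7: attacked by Nb5; b7: attacked by Nc5; b8: attacked by Rb7.
Black has no legal moves → checkmate.

yes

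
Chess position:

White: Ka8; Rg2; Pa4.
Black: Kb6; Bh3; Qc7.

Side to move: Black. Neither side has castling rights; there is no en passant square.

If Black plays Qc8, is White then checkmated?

After Qc8: white king on a8; in check: yes, from the black queen on c8.
King squares — a7: attacked by Kb6; b7: attacked by Kb6; b8: attacked by Qc8.
White has no legal moves → checkmate.

yes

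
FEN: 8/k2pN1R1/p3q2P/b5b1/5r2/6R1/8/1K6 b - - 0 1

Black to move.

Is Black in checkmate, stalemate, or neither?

neither

Black to move; black king on a7.
In check: no.
Legal moves for Black include: Kb8, Ka8, Kb7, Kb6, Qg8, Qf7, Qxe7, Qxh6, Qg6+, Qf6, Qd6, Qc6, Qb6+, Qf5+, Qe5, Qd5, Qg4, Qe4+, ... (list truncated; more exist).
Black has legal moves and is not in check → neither.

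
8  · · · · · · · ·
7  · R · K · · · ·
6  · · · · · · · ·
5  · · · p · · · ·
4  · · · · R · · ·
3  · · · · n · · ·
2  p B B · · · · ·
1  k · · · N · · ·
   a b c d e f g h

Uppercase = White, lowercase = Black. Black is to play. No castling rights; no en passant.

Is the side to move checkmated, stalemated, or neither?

checkmate

Black to move; black king on a1.
In check: yes, from the white bishop on b2.
King squares — b1: attacked by Bc2; a2: own pawn; b2: attacked by Rb7.
Legal moves for Black: none.
In check with no legal moves → checkmate.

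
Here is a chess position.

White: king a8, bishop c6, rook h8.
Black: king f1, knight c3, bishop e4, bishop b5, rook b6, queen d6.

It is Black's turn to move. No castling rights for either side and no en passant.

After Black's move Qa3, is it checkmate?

After Qa3: white king on a8; in check: yes, from the black queen on a3.
King squares — a7: attacked by Qa3; b7: attacked by Rb6; b8: attacked by Rb6.
White has no legal moves → checkmate.

yes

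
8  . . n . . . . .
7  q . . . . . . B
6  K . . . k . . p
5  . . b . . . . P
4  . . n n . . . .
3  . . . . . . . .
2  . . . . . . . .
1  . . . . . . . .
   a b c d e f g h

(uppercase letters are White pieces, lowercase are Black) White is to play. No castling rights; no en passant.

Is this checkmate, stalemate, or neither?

checkmate

White to move; white king on a6.
In check: yes, from the black queen on a7.
King squares — a5: attacked by Nc4; b5: attacked by Nd4; b6: attacked by Nc4; a7: attacked by Bc5; b7: attacked by Qa7.
Legal moves for White: none.
In check with no legal moves → checkmate.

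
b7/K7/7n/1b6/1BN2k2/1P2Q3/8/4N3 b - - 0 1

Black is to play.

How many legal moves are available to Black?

Black to move; king on f4.
In check: yes, from the white queen on e3.
Legal moves: Kf5, Kg4.
Count: 2.

2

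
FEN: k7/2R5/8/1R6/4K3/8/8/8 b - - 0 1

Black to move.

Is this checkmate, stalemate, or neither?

stalemate

Black to move; black king on a8.
In check: no.
King squares — a7: attacked by Rc7; b7: attacked by Rb5; b8: attacked by Rb5.
Legal moves for Black: none.
Not in check and no legal moves → stalemate.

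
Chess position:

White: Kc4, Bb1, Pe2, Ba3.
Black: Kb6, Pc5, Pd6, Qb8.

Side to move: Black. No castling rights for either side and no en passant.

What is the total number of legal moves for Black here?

Black to move; king on b6.
In check: no.
Legal moves: Qh8, Qg8+, Qf8, Qe8, Qd8, Qc8, Qa8, Qc7, Qb7, Qa7, Kc7, Kb7, Ka7, Kc6, Ka6, Ka5, d5+.
Count: 17.

17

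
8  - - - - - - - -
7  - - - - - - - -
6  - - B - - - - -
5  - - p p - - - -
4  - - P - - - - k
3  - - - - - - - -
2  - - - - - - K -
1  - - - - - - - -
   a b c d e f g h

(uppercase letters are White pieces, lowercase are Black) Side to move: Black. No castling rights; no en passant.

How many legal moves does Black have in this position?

5

Black to move; king on h4.
In check: no.
Legal moves: Kh5, Kg5, Kg4, dxc4, d4.
Count: 5.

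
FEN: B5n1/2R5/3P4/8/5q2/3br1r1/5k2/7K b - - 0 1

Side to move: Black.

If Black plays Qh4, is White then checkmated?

After Qh4: white king on h1; in check: yes, from the black queen on h4.
King squares — g1: attacked by Kf2; g2: attacked by Kf2; h2: attacked by Qh4.
White has no legal moves → checkmate.

yes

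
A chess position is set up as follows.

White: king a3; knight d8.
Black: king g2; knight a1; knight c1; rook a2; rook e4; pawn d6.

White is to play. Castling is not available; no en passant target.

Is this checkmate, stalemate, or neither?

White to move; white king on a3.
In check: yes, from the black rook on a2.
King squares — a2: attacked by Nc1; b2: attacked by Ra2; b3: attacked by Na1; a4: attacked by Ra2; b4: attacked by Re4.
Legal moves for White: none.
In check with no legal moves → checkmate.

checkmate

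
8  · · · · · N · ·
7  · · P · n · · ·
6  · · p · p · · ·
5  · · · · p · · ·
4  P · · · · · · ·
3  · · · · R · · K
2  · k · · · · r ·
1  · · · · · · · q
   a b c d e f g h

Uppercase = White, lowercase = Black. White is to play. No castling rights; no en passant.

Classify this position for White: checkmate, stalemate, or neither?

White to move; white king on h3.
In check: yes, from the black queen on h1.
King squares — g2: attacked by Qh1; h2: attacked by Qh1; g3: attacked by Rg2; g4: attacked by Rg2; h4: attacked by Qh1.
Legal moves for White: none.
In check with no legal moves → checkmate.

checkmate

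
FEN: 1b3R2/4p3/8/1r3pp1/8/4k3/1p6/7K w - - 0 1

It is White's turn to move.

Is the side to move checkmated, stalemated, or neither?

neither

White to move; white king on h1.
In check: no.
Legal moves for White: Rh8, Rg8, Re8, Rd8, Rc8, Rxb8, Rf7, Rf6, Rxf5, Kg2, Kg1.
White has 11 legal moves and is not in check → neither.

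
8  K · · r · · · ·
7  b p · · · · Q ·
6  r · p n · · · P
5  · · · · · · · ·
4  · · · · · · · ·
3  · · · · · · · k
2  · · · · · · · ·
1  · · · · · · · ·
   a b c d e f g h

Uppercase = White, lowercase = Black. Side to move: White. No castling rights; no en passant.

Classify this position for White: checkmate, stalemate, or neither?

White to move; white king on a8.
In check: yes, from the black rook on d8.
King squares — a7: attacked by Ra6; b7: attacked by Nd6; b8: attacked by Ba7.
Legal moves for White: none.
In check with no legal moves → checkmate.

checkmate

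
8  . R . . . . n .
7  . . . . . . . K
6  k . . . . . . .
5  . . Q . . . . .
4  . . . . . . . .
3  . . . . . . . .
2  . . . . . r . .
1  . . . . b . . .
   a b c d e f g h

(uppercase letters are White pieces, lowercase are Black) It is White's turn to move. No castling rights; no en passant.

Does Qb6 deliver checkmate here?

yes

After Qb6: black king on a6; in check: yes, from the white queen on b6.
King squares — a5: attacked by Qb6; b5: attacked by Qb6; b6: attacked by Rb8; a7: attacked by Qb6; b7: attacked by Qb6.
Black has no legal moves → checkmate.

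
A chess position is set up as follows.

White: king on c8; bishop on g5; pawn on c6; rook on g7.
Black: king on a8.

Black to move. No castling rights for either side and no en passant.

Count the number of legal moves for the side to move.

Black to move; king on a8.
In check: no.
Legal moves: none.
Count: 0.

0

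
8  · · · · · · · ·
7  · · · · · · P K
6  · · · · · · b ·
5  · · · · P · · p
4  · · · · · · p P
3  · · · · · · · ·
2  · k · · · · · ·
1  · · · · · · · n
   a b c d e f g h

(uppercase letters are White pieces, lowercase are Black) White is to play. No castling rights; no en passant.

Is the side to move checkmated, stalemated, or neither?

neither

White to move; white king on h7.
In check: yes, from the black bishop on g6.
Legal moves for White: Kh8, Kg8, Kh6, Kxg6.
White is in check but has 4 legal moves → neither.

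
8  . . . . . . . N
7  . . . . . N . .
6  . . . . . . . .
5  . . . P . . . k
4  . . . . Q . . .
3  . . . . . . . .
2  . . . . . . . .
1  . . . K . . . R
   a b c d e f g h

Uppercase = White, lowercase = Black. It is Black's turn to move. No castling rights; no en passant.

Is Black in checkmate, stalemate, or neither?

checkmate

Black to move; black king on h5.
In check: yes, from the white rook on h1.
King squares — g4: attacked by Qe4; h4: attacked by Rh1; g5: attacked by Nf7; g6: attacked by Qe4; h6: attacked by Rh1.
Legal moves for Black: none.
In check with no legal moves → checkmate.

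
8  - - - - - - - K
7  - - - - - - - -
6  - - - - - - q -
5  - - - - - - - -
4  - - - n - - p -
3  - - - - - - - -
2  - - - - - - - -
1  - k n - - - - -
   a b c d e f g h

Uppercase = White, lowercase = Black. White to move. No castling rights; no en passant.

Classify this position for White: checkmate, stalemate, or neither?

White to move; white king on h8.
In check: no.
King squares — g7: attacked by Qg6; h7: attacked by Qg6; g8: attacked by Qg6.
Legal moves for White: none.
Not in check and no legal moves → stalemate.

stalemate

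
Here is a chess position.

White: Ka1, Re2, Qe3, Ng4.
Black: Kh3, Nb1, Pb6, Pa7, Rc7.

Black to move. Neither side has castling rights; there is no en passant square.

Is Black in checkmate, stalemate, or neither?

Black to move; black king on h3.
In check: yes, from the white queen on e3.
King squares — g2: attacked by Re2; h2: attacked by Re2; g3: attacked by Qe3; g4: available; h4: available.
Legal moves for Black: Kh4, Kxg4.
Black is in check but has 2 legal moves → neither.

neither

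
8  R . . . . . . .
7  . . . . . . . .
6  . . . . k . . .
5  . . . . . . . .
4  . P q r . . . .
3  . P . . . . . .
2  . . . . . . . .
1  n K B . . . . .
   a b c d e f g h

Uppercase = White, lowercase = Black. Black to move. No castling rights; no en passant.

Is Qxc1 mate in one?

After Qxc1: white king on b1; in check: yes, from the black queen on c1.
White has 2 legal replies: Ka2, Kxc1.
In check but a legal move exists → not checkmate.

no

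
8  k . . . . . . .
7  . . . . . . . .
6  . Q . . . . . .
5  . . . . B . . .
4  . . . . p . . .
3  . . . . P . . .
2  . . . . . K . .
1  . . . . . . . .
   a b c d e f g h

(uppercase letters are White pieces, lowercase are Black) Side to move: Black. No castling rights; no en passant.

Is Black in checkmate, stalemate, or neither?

stalemate

Black to move; black king on a8.
In check: no.
King squares — a7: attacked by Qb6; b7: attacked by Qb6; b8: attacked by Be5.
Legal moves for Black: none.
Not in check and no legal moves → stalemate.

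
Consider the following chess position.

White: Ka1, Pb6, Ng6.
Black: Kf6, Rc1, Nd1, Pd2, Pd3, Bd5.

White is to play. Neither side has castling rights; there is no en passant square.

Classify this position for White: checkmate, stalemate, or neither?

checkmate

White to move; white king on a1.
In check: yes, from the black rook on c1.
King squares — b1: attacked by Rc1; a2: attacked by Bd5; b2: attacked by Nd1.
Legal moves for White: none.
In check with no legal moves → checkmate.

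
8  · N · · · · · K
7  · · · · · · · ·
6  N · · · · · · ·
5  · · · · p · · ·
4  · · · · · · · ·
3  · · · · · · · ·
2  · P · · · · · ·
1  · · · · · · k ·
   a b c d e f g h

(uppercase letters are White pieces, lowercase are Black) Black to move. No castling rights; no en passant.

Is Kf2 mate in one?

After Kf2: white king on h8; in check: no.
White is not in check, so this cannot be checkmate.

no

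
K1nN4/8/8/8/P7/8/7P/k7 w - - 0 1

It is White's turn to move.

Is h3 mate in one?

After h3: black king on a1; in check: no.
Black is not in check, so this cannot be checkmate.

no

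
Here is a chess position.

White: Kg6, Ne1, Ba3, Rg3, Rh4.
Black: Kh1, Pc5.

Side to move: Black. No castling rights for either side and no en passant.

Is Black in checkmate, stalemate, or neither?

Black to move; black king on h1.
In check: yes, from the white rook on h4.
King squares — g1: attacked by Rg3; g2: attacked by Ne1; h2: attacked by Rh4.
Legal moves for Black: none.
In check with no legal moves → checkmate.

checkmate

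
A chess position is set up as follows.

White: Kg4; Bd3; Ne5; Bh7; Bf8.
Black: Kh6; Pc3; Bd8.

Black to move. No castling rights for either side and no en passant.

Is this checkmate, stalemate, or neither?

Black to move; black king on h6.
In check: yes, from the white bishop on f8.
King squares — g5: attacked by Kg4; h5: attacked by Kg4; g6: attacked by Bd3; g7: attacked by Bf8; h7: attacked by Bd3.
Legal moves for Black: none.
In check with no legal moves → checkmate.

checkmate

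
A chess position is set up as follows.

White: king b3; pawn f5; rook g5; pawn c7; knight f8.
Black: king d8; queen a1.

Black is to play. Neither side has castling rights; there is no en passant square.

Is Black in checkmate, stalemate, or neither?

neither

Black to move; black king on d8.
In check: yes, from the white pawn on c7.
King squares — c7: available; d7: attacked by Nf8; e7: available; c8: available; e8: available.
Legal moves for Black: Ke8, Kc8, Ke7, Kxc7.
Black is in check but has 4 legal moves → neither.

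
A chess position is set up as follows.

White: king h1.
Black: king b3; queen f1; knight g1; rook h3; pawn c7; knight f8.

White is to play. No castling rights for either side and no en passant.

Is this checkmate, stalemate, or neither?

checkmate

White to move; white king on h1.
In check: yes, from the black rook on h3.
King squares — g1: attacked by Qf1; g2: attacked by Qf1; h2: attacked by Rh3.
Legal moves for White: none.
In check with no legal moves → checkmate.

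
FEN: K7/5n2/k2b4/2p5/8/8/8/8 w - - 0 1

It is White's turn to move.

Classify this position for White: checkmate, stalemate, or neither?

White to move; white king on a8.
In check: no.
King squares — a7: attacked by Ka6; b7: attacked by Ka6; b8: attacked by Bd6.
Legal moves for White: none.
Not in check and no legal moves → stalemate.

stalemate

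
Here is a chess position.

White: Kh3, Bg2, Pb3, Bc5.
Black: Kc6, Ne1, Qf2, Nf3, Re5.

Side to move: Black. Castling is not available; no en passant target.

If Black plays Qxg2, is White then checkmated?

yes

After Qxg2: white king on h3; in check: yes, from the black queen on g2.
King squares — g2: attacked by Ne1; h2: attacked by Qg2; g3: attacked by Qg2; g4: attacked by Qg2; h4: attacked by Nf3.
White has no legal moves → checkmate.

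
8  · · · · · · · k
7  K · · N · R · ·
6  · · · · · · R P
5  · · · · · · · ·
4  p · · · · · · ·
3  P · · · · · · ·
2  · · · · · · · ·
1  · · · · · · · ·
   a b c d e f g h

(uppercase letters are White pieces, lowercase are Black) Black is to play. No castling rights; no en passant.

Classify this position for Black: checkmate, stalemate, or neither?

Black to move; black king on h8.
In check: no.
King squares — g7: attacked by Rg6; h7: attacked by Rf7; g8: attacked by Rg6.
Legal moves for Black: none.
Not in check and no legal moves → stalemate.

stalemate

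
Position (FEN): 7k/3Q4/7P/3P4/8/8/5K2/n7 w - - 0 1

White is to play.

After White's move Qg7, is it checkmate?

yes

After Qg7: black king on h8; in check: yes, from the white queen on g7.
King squares — g7: attacked by Ph6; h7: attacked by Qg7; g8: attacked by Qg7.
Black has no legal moves → checkmate.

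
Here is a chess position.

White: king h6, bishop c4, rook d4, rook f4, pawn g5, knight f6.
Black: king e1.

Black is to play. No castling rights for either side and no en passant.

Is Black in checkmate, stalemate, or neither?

Black to move; black king on e1.
In check: no.
King squares — d1: attacked by Rd4; f1: attacked by Bc4; d2: attacked by Rd4; e2: attacked by Bc4; f2: attacked by Rf4.
Legal moves for Black: none.
Not in check and no legal moves → stalemate.

stalemate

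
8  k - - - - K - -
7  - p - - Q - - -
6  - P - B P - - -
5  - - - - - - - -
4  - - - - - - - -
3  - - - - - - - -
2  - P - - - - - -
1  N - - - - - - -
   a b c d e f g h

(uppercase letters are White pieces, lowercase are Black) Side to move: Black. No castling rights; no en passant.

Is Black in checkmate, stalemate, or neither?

stalemate

Black to move; black king on a8.
In check: no.
King squares — a7: attacked by Pb6; b7: own pawn; b8: attacked by Bd6.
Legal moves for Black: none.
Not in check and no legal moves → stalemate.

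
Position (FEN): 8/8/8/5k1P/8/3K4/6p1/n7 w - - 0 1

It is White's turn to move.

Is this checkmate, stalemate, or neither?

White to move; white king on d3.
In check: no.
Legal moves for White: Kd4, Kc4, Ke3, Kc3, Ke2, Kd2, h6.
White has 7 legal moves and is not in check → neither.

neither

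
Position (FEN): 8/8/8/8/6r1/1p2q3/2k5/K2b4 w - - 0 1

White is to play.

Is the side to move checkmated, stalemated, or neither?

stalemate

White to move; white king on a1.
In check: no.
King squares — b1: attacked by Kc2; a2: attacked by Pb3; b2: attacked by Kc2.
Legal moves for White: none.
Not in check and no legal moves → stalemate.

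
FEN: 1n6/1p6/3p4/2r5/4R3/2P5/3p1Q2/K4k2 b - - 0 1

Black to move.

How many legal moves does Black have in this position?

Black to move; king on f1.
In check: yes, from the white queen on f2.
Legal moves: Kxf2.
Count: 1.

1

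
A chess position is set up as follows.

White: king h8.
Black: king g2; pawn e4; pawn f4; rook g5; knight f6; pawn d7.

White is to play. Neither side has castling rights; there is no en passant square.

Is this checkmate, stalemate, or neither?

stalemate

White to move; white king on h8.
In check: no.
King squares — g7: attacked by Rg5; h7: attacked by Nf6; g8: attacked by Rg5.
Legal moves for White: none.
Not in check and no legal moves → stalemate.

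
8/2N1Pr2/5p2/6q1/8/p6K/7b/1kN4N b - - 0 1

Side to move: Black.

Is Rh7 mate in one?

After Rh7: white king on h3; in check: yes, from the black rook on h7.
King squares — g2: attacked by Qg5; h2: attacked by Rh7; g3: attacked by Bh2; g4: attacked by Qg5; h4: attacked by Qg5.
White has no legal moves → checkmate.

yes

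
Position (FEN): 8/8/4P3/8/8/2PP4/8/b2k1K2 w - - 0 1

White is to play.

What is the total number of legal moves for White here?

6

White to move; king on f1.
In check: no.
Legal moves: Kg2, Kf2, Kg1, e7, d4, c4.
Count: 6.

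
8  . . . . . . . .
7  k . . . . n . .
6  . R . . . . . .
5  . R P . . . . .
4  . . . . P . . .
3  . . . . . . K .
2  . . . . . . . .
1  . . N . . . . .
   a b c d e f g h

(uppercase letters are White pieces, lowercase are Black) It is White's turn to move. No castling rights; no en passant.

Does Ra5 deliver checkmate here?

After Ra5: black king on a7; in check: yes, from the white rook on a5.
King squares — a6: attacked by Ra5; b6: attacked by Pc5; b7: attacked by Rb6; a8: attacked by Ra5; b8: attacked by Rb6.
Black has no legal moves → checkmate.

yes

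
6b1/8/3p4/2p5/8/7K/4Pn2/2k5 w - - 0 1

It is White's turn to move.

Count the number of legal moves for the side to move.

4

White to move; king on h3.
In check: yes, from the black knight on f2.
Legal moves: Kh4, Kg3, Kh2, Kg2.
Count: 4.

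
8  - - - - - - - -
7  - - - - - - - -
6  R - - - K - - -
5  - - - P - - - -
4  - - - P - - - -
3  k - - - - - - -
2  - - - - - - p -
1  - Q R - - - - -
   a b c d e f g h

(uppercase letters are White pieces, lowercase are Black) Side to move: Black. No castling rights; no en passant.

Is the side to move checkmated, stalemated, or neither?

Black to move; black king on a3.
In check: yes, from the white rook on a6.
King squares — a2: attacked by Qb1; b2: attacked by Qb1; b3: attacked by Qb1; a4: attacked by Ra6; b4: attacked by Qb1.
Legal moves for Black: none.
In check with no legal moves → checkmate.

checkmate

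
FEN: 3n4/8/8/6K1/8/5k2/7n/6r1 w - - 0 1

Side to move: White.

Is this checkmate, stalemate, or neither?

neither

White to move; white king on g5.
In check: yes, from the black rook on g1.
Legal moves for White: Kh6, Kf6, Kh5, Kf5, Kh4.
White is in check but has 5 legal moves → neither.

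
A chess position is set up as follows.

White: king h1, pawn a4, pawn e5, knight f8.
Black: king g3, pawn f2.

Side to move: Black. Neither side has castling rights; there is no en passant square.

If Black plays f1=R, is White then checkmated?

After f1=R: white king on h1; in check: yes, from the black rook on f1.
King squares — g1: attacked by Rf1; g2: attacked by Kg3; h2: attacked by Kg3.
White has no legal moves → checkmate.

yes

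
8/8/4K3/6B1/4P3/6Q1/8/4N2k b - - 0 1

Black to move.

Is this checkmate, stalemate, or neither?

Black to move; black king on h1.
In check: no.
King squares — g1: attacked by Qg3; g2: attacked by Ne1; h2: attacked by Qg3.
Legal moves for Black: none.
Not in check and no legal moves → stalemate.

stalemate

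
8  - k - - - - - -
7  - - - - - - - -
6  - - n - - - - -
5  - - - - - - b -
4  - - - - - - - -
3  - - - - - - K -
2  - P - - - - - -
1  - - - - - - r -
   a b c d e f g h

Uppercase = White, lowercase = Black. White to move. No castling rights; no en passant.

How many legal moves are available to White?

White to move; king on g3.
In check: yes, from the black rook on g1.
Legal moves: Kh3, Kf3, Kh2, Kf2.
Count: 4.

4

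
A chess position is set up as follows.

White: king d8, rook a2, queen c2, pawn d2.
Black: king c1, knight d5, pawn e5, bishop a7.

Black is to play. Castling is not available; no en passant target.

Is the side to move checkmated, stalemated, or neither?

checkmate

Black to move; black king on c1.
In check: yes, from the white queen on c2.
King squares — b1: attacked by Qc2; d1: attacked by Qc2; b2: attacked by Ra2; c2: attacked by Ra2; d2: attacked by Qc2.
Legal moves for Black: none.
In check with no legal moves → checkmate.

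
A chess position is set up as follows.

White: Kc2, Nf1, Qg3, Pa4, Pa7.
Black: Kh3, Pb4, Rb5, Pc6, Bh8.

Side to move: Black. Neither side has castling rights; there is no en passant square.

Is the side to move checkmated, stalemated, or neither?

Black to move; black king on h3.
In check: yes, from the white queen on g3.
King squares — g2: attacked by Qg3; h2: attacked by Nf1; g3: attacked by Nf1; g4: attacked by Qg3; h4: attacked by Qg3.
Legal moves for Black: none.
In check with no legal moves → checkmate.

checkmate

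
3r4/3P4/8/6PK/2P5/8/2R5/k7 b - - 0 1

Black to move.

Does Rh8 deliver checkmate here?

no

After Rh8: white king on h5; in check: yes, from the black rook on h8.
White has 2 legal replies: Kg6, Kg4.
In check but a legal move exists → not checkmate.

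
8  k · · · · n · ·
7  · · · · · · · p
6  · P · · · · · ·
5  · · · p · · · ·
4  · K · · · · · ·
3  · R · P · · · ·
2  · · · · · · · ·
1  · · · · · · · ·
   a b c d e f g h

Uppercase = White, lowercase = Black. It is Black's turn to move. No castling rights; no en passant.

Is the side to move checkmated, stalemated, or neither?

neither

Black to move; black king on a8.
In check: no.
Legal moves for Black: Nd7, Ng6, Ne6, Kb8, Kb7, h6, d4, h5.
Black has 8 legal moves and is not in check → neither.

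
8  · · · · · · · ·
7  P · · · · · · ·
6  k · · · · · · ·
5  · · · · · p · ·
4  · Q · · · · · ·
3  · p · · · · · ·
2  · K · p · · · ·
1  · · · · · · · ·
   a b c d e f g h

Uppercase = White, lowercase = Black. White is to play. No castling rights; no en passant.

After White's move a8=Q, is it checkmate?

After a8=Q: black king on a6; in check: yes, from the white queen on a8.
King squares — a5: attacked by Qb4; b5: attacked by Qb4; b6: attacked by Qb4; a7: attacked by Qa8; b7: attacked by Qb4.
Black has no legal moves → checkmate.

yes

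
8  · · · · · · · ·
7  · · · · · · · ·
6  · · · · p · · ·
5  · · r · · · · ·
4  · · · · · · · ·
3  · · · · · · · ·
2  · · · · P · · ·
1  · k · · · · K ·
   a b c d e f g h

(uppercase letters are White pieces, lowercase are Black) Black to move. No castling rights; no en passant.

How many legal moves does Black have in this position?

Black to move; king on b1.
In check: no.
Legal moves: Rc8, Rc7, Rc6, Rh5, Rg5+, Rf5, Re5, Rd5, Rb5, Ra5, Rc4, Rc3, Rc2, Rc1+, Kc2, Kb2, Ka2, Kc1, Ka1, e5.
Count: 20.

20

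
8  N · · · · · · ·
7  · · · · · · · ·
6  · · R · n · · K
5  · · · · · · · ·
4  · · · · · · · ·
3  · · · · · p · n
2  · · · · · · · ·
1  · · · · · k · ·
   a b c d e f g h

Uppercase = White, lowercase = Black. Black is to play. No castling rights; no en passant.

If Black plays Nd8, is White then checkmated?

no

After Nd8: white king on h6; in check: no.
White is not in check, so this cannot be checkmate.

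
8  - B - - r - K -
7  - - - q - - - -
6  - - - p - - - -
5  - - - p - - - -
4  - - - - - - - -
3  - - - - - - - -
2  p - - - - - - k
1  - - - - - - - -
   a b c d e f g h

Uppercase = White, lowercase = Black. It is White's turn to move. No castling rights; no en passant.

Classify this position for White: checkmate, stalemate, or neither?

White to move; white king on g8.
In check: yes, from the black rook on e8.
King squares — f7: attacked by Qd7; g7: attacked by Qd7; h7: attacked by Qd7; f8: attacked by Re8; h8: attacked by Re8.
Legal moves for White: none.
In check with no legal moves → checkmate.

checkmate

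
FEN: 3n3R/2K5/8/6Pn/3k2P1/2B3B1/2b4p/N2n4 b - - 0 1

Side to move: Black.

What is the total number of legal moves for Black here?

Black to move; king on d4.
In check: yes, from the white bishop on c3.
Legal moves: Kd5, Kc5, Ke4, Kc4, Ke3, Kd3, Kxc3, Nxc3.
Count: 8.

8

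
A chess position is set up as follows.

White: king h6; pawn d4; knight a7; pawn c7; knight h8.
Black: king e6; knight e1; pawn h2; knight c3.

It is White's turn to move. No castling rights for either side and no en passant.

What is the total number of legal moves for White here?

15

White to move; king on h6.
In check: no.
Legal moves: Nf7, Ng6, Nc8, Nc6, Nb5, Kh7, Kg7, Kg6, Kh5, Kg5, c8=Q+, c8=R, c8=B+, c8=N, d5+.
Count: 15.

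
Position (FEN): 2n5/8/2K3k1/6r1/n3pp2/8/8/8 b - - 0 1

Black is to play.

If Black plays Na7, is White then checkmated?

no

After Na7: white king on c6; in check: yes, from the black knight on a7.
White has 4 legal replies: Kd7, Kc7, Kb7, Kd6.
In check but a legal move exists → not checkmate.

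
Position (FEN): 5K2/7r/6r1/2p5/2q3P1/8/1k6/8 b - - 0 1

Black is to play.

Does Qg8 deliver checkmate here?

yes

After Qg8: white king on f8; in check: yes, from the black queen on g8.
King squares — e7: attacked by Rh7; f7: attacked by Rh7; g7: attacked by Rg6; e8: attacked by Qg8; g8: attacked by Rg6.
White has no legal moves → checkmate.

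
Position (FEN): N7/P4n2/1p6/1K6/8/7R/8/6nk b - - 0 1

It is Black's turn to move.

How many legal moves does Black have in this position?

Black to move; king on h1.
In check: yes, from the white rook on h3.
Legal moves: Kg2, Nxh3.
Count: 2.

2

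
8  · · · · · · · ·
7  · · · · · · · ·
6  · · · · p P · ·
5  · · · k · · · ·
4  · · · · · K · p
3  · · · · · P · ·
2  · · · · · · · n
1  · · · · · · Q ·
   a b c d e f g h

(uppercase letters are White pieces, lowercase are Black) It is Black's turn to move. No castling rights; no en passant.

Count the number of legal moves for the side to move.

Black to move; king on d5.
In check: no.
Legal moves: Kd6, Kc6, Kc4, Ng4, Nxf3, Nf1, e5+, h3.
Count: 8.

8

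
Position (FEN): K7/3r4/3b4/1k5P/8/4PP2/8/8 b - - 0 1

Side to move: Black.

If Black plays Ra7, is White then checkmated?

After Ra7: white king on a8; in check: yes, from the black rook on a7.
White has 1 legal reply: Kxa7.
In check but a legal move exists → not checkmate.

no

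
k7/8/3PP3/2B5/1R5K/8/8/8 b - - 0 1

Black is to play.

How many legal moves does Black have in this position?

0

Black to move; king on a8.
In check: no.
Legal moves: none.
Count: 0.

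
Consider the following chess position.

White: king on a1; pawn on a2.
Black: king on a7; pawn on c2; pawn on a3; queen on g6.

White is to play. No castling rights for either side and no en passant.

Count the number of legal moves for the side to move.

White to move; king on a1.
In check: no.
Legal moves: none.
Count: 0.

0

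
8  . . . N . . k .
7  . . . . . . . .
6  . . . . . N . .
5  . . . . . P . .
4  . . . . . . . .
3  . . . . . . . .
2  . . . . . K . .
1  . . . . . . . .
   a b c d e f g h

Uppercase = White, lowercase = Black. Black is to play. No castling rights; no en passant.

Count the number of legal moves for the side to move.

Black to move; king on g8.
In check: yes, from the white knight on f6.
Legal moves: Kh8, Kf8, Kg7.
Count: 3.

3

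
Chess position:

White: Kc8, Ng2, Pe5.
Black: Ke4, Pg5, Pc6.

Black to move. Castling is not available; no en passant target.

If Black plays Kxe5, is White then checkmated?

no

After Kxe5: white king on c8; in check: no.
White is not in check, so this cannot be checkmate.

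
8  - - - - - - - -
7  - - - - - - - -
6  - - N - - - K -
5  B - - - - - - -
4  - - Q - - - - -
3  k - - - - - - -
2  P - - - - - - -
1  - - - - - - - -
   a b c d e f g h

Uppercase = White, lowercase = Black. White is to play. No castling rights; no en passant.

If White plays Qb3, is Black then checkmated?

After Qb3: black king on a3; in check: yes, from the white queen on b3.
King squares — a2: attacked by Qb3; b2: attacked by Qb3; b3: attacked by Pa2; a4: attacked by Qb3; b4: attacked by Qb3.
Black has no legal moves → checkmate.

yes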